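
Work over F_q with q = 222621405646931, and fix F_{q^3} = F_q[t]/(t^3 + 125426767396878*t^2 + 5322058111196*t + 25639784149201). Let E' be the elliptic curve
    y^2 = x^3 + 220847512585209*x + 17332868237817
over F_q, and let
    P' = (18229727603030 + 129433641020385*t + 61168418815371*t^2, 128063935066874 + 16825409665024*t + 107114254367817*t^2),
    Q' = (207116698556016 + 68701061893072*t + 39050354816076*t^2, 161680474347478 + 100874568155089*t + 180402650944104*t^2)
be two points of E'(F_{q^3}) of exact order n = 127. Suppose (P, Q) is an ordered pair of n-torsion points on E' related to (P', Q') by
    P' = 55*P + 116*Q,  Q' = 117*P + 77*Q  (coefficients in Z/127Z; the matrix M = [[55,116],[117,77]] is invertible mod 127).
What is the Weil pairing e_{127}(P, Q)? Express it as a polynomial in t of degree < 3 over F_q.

96867114567726 + 97101717305065*t + 123557077962052*t^2

e_{127} is bilinear + alternating on E[127], so e_{127}(55*P + 116*Q, 117*P + 77*Q) = e_{127}(P,Q)^(55*77-116*117).
55*77 - 116*117 = -9337; reduced mod 127: det = 61, inverse 25.
Run Miller on y^2=x^3+220847512585209*x+17332868237817 over F_{222621405646931}: ladder 1111111 (7 bits); e = f_P(D_Q)/f_Q(D_P).
The quotient is 133194746798372 + 163389052625692*t + 165781584257726*t^2.
(133194746798372 + 163389052625692*t + 165781584257726*t^2)^{25} mod (222621405646931,f) = 96867114567726 + 97101717305065*t + 123557077962052*t^2.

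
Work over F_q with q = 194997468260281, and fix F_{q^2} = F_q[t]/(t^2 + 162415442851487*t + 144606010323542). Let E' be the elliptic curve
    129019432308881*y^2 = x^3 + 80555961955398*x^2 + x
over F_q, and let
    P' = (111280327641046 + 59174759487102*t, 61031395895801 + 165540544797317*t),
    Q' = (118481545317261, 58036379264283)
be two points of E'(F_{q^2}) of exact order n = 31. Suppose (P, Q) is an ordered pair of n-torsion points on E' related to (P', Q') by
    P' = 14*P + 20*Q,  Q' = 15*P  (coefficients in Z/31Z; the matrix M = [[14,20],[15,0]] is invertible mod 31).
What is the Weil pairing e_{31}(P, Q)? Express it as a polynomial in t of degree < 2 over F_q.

599175646541 + 21756156287043*t

Under M = [[14,20],[15,0]] in GL_2(Z/31), e_{31}(P',Q') = e_{31}(P,Q)^(14*0-20*15 mod 31).
So e_{31}(P,Q) = e_{31}(P',Q')^{28}, since 10*28 = 1 mod 31.
Set x_W=37232425439181*u+172395921182251, y_W=37232425439181*v; then E': y_W^2=x_W^3+119535906371788*x_W+1258602868742.
Build f_{31,P'} and f_{31,Q'} via the 5-bit ladder of 31=11111_2; evaluate at shifted divisors; quotient in F_{194997468260281^2}.
So e_{31}(P',Q') = 12903197312231 + 168575482235462*t.
Finally e_{31}(P,Q) = 599175646541 + 21756156287043*t.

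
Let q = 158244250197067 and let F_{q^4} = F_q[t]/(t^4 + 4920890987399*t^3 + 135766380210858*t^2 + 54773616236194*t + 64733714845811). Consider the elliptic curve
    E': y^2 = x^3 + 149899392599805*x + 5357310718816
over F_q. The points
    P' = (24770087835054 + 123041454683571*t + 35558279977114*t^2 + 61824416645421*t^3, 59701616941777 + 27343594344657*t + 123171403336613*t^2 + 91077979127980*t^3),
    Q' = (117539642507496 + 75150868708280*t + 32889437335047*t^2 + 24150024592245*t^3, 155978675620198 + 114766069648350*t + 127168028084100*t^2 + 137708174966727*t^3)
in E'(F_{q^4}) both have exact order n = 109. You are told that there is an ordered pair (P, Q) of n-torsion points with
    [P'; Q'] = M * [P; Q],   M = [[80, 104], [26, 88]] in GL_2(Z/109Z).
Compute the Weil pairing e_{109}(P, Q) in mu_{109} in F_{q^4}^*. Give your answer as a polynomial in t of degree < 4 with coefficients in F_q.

e_{109}(aP+bQ,cP+dQ) = e_{109}(P,Q)^(ad-bc); with (a,b,c,d)=(80,104,26,88) this gives the det-109 law.
det(M) mod 109 = 85; its inverse in (Z/109)^* is 59 (check: 85*59 mod 109 = 1).
7-bit Miller (1101101) on E'/F_{158244250197067} with a'=149899392599805, b'=5357310718816: accumulate tangent/chord ratios at Q'+S and P'+S'.
Miller gives e_{109}(P',Q') = 150772106766409 + 67895375897510*t + 77127976411773*t^2 + 101997823267539*t^3 in F_{158244250197067^4}.
Thus e_{109}(P,Q) = 2571601838015 + 111703631279647*t + 110947086726277*t^2 + 27640938391354*t^3.

2571601838015 + 111703631279647*t + 110947086726277*t^2 + 27640938391354*t^3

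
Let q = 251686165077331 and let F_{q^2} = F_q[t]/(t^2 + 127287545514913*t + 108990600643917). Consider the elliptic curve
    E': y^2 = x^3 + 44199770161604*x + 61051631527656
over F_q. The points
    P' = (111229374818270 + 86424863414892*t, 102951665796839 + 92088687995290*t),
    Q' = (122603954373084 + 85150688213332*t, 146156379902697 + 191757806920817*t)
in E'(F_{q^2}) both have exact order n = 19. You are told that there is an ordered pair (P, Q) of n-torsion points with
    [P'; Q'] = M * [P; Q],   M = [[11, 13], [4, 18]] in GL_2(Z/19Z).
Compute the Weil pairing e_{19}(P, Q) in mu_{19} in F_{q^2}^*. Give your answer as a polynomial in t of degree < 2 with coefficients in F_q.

Under M = [[11,13],[4,18]] in GL_2(Z/19), e_{19}(P',Q') = e_{19}(P,Q)^(11*18-13*4 mod 19).
Hence e(P,Q) = e(P',Q')^{3} where 3 = 13^{-1} mod 19.
5-bit Miller (10011) on E'/F_{251686165077331} with a'=44199770161604, b'=61051631527656: accumulate tangent/chord ratios at Q'+S and P'+S'.
Result: e(P',Q') = 59498287103193 + 223092618517296*t.
Thus e_{19}(P,Q) = 230586128611684 + 209784201278813*t.

230586128611684 + 209784201278813*t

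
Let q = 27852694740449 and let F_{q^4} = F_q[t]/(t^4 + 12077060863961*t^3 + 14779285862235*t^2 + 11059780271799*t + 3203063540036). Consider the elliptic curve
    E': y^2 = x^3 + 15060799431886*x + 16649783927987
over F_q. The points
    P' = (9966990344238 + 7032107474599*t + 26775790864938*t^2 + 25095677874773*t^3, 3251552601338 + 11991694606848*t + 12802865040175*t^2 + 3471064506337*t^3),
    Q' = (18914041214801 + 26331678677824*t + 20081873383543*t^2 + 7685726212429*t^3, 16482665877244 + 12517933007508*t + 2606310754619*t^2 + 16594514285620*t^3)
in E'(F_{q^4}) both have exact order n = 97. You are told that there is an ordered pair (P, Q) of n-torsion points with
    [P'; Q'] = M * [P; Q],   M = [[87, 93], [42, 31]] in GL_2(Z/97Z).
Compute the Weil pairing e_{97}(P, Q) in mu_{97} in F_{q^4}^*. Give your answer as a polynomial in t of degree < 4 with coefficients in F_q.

4664951854957 + 18091173995657*t + 12727444598148*t^2 + 2301388576011*t^3

e_{97}(aP+bQ,cP+dQ) = e_{97}(P,Q)^(ad-bc); with (a,b,c,d)=(87,93,42,31) this gives the det-97 law.
So e_{97}(P,Q) = e_{97}(P',Q')^{28}, since 52*28 = 1 mod 97.
n = 97 = (1100001)_2 (7 bits, wt 3); accumulate f_{97,P'}(Q'+S)/f_{97,P'}(S) along the 6-step ladder.
Result: e(P',Q') = 9864096402001 + 2555754539081*t + 16997964222444*t^2 + 20592550491286*t^3.
Finally e_{97}(P,Q) = 4664951854957 + 18091173995657*t + 12727444598148*t^2 + 2301388576011*t^3.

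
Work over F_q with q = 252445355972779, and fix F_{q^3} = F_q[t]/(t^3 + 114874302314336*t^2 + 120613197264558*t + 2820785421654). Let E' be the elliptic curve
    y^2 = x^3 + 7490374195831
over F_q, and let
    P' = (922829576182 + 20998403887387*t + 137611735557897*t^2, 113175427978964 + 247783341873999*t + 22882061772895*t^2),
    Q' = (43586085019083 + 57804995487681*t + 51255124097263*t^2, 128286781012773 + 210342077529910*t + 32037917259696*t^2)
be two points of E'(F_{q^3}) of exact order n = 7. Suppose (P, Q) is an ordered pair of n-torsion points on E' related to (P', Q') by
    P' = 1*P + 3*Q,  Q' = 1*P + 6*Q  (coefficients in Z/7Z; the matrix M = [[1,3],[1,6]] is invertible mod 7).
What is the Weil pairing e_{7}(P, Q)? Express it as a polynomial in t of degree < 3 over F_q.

171141433101655 + 129666685137259*t + 127337733214329*t^2

e_{7}(aP+bQ,cP+dQ) = e_{7}(P,Q)^(ad-bc); with (a,b,c,d)=(1,3,1,6) this gives the det-7 law.
Hence e(P,Q) = e(P',Q')^{5} where 5 = 3^{-1} mod 7.
Build f_{7,P'} and f_{7,Q'} via the 3-bit ladder of 7=111_2; evaluate at shifted divisors; quotient in F_{252445355972779^3}.
f_P(D_Q)/f_Q(D_P) = 26527138197044 + 214970877961040*t + 229147340294598*t^2.
Thus e_{7}(P,Q) = 171141433101655 + 129666685137259*t + 127337733214329*t^2.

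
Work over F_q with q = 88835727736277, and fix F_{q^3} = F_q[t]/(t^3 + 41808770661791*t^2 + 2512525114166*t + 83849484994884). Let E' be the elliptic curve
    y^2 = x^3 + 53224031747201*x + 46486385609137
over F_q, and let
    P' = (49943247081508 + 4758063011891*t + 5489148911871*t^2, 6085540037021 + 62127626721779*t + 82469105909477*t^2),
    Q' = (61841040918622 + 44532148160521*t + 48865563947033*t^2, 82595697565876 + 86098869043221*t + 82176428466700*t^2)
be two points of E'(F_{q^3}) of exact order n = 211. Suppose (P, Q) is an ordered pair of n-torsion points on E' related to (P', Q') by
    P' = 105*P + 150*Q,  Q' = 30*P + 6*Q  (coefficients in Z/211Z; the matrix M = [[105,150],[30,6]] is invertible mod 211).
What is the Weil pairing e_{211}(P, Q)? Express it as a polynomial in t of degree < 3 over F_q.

Since e_{211}(P,P)=e_{211}(Q,Q)=1 and e_{211}(Q,P)=e_{211}(P,Q)^{-1}, expanding e_{211}(105*P + 150*Q,30*P + 6*Q) leaves e(P,Q)^det(M).
So e_{211}(P,Q) = e_{211}(P',Q')^{126}, since 139*126 = 1 mod 211.
Run Miller on y^2=x^3+53224031747201*x+46486385609137 over F_{88835727736277}: ladder 11010011 (8 bits); e = f_P(D_Q)/f_Q(D_P).
f_P(D_Q)/f_Q(D_P) = 52201742055003 + 39941580175925*t + 71199498950966*t^2.
e_{211}(P,Q) = (52201742055003 + 39941580175925*t + 71199498950966*t^2)^{126} = 67999726674179 + 75881403067218*t + 86073781449208*t^2.

67999726674179 + 75881403067218*t + 86073781449208*t^2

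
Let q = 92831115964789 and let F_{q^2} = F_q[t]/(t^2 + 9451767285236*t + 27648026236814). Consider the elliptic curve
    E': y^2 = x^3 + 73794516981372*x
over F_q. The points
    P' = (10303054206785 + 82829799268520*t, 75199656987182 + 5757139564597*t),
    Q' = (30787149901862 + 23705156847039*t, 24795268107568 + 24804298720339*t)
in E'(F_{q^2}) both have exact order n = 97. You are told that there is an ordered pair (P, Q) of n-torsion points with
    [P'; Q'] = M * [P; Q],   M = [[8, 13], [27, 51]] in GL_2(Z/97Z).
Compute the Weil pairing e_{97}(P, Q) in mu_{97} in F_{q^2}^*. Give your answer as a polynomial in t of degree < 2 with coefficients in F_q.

8111363330511 + 71383468748200*t

Under M = [[8,13],[27,51]] in GL_2(Z/97), e_{97}(P',Q') = e_{97}(P,Q)^(8*51-13*27 mod 97).
det(M) mod 97 = 57; its inverse in (Z/97)^* is 80 (check: 57*80 mod 97 = 1).
Run Miller on y^2=x^3+73794516981372*x over F_{92831115964789}: ladder 1100001 (7 bits); e = f_P(D_Q)/f_Q(D_P).
Miller gives e_{97}(P',Q') = 60249579686895 + 25031464968868*t in F_{92831115964789^2}.
Hence e(P,Q) = 8111363330511 + 71383468748200*t in F_{92831115964789^2}^*.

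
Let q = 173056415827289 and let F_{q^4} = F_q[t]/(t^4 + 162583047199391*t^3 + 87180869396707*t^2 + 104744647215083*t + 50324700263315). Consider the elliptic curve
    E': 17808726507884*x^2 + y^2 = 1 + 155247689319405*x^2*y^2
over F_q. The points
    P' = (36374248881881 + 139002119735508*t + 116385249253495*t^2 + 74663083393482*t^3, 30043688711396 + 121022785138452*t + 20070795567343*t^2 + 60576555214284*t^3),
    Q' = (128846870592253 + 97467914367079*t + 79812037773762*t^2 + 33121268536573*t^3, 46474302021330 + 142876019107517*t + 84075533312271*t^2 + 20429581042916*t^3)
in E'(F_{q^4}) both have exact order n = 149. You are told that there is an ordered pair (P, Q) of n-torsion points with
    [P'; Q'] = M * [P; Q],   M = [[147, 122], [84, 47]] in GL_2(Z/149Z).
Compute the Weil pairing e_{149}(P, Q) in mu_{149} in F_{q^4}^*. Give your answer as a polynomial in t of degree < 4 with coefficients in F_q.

Since e_{149}(P,P)=e_{149}(Q,Q)=1 and e_{149}(Q,P)=e_{149}(P,Q)^{-1}, expanding e_{149}(147*P + 122*Q,84*P + 47*Q) leaves e(P,Q)^det(M).
det(M) mod 149 = 88; its inverse in (Z/149)^* is 127 (check: 88*127 mod 149 = 1).
Edwards a_E,d_E -> Montgomery A=0,B=97490520433602 -> Weierstrass 172036394758341,0 via alpha=0,beta=8904363253942.
Miller loop for e_{149} over F_{173056415827289^4}: bits of 149 = 10010101; 7 double steps + 3 add steps, l/v at each.
Result: e(P',Q') = 147786725937914 + 127922277634608*t + 133536256443902*t^2 + 142652330302298*t^3.
(147786725937914 + 127922277634608*t + 133536256443902*t^2 + 142652330302298*t^3)^{127} mod (173056415827289,f) = 31795326742012 + 51320170009865*t + 15006771130884*t^2 + 95630303332138*t^3.

31795326742012 + 51320170009865*t + 15006771130884*t^2 + 95630303332138*t^3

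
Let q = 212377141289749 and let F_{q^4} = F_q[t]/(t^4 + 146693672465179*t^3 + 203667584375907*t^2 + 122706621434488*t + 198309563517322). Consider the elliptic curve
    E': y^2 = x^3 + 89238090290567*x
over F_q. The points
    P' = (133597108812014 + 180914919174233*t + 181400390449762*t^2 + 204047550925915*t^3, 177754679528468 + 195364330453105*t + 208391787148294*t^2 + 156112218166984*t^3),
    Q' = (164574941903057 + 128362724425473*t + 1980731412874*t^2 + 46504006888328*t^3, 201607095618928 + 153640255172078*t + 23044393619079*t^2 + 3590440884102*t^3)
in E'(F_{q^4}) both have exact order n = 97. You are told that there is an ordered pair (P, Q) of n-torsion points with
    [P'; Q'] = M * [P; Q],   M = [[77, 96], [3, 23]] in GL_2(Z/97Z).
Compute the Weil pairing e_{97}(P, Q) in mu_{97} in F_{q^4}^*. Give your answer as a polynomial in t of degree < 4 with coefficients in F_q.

Alternating bilinearity on E[97] (values in mu_{97} in F_{212377141289749^4}) gives e(P',Q') = e(P,Q)^det(M).
Hence e(P,Q) = e(P',Q')^{52} where 52 = 28^{-1} mod 97.
Run Miller on y^2=x^3+89238090290567*x over F_{212377141289749}: ladder 1100001 (7 bits); e = f_P(D_Q)/f_Q(D_P).
Result: e(P',Q') = 23787273446404 + 19594431625860*t + 5246782336066*t^2 + 68588172257489*t^3.
Hence e(P,Q) = 19304553983189 + 133170193307366*t + 65739618739330*t^2 + 207287153830529*t^3 in F_{212377141289749^4}^*.

19304553983189 + 133170193307366*t + 65739618739330*t^2 + 207287153830529*t^3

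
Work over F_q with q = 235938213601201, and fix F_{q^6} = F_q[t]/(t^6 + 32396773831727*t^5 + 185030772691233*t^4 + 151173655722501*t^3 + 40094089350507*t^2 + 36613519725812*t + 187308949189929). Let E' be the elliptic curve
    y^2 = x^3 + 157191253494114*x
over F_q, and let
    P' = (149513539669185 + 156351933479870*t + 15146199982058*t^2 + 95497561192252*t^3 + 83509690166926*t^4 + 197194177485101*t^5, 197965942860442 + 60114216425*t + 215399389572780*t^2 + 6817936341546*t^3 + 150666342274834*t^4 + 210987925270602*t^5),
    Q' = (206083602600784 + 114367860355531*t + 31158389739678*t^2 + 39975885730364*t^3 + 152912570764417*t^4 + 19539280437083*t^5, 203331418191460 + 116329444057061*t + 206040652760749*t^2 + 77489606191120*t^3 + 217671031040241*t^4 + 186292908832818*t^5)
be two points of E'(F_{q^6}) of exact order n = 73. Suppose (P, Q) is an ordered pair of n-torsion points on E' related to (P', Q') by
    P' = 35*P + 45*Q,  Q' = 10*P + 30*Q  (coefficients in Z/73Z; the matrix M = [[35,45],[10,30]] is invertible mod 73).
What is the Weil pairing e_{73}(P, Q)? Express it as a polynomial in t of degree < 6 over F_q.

e_{73} is bilinear + alternating on E[73], so e_{73}(35*P + 45*Q, 10*P + 30*Q) = e_{73}(P,Q)^(35*30-45*10).
Hence e(P,Q) = e(P',Q')^{32} where 32 = 16^{-1} mod 73.
Build f_{73,P'} and f_{73,Q'} via the 7-bit ladder of 73=1001001_2; evaluate at shifted divisors; quotient in F_{235938213601201^6}.
The quotient is 132449048378560 + 184498997373340*t + 15572320506856*t^2 + 64697257818913*t^3 + 8577516859043*t^4 + 135868152229975*t^5.
(132449048378560 + 184498997373340*t + 15572320506856*t^2 + 64697257818913*t^3 + 8577516859043*t^4 + 135868152229975*t^5)^{32} mod (235938213601201,f) = 68250785391196 + 79417497552242*t + 178744861657408*t^2 + 94629784591236*t^3 + 114057028383489*t^4 + 64364978064250*t^5.

68250785391196 + 79417497552242*t + 178744861657408*t^2 + 94629784591236*t^3 + 114057028383489*t^4 + 64364978064250*t^5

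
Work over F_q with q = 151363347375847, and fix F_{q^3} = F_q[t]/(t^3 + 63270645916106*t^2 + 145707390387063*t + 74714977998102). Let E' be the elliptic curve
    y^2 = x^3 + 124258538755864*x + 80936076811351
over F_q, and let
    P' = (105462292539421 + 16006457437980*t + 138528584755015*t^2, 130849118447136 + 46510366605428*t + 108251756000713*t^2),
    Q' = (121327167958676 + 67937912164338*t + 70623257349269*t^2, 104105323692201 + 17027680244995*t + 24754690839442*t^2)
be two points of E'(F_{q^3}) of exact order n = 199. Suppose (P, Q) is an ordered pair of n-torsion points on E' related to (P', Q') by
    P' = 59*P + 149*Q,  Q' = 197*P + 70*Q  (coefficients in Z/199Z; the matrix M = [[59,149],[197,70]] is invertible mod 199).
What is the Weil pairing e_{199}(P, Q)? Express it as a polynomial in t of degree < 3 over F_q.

Under M = [[59,149],[197,70]] in GL_2(Z/199), e_{199}(P',Q') = e_{199}(P,Q)^(59*70-149*197 mod 199).
Hence e(P,Q) = e(P',Q')^{4} where 4 = 50^{-1} mod 199.
Run Miller on y^2=x^3+124258538755864*x+80936076811351 over F_{151363347375847}: ladder 11000111 (8 bits); e = f_P(D_Q)/f_Q(D_P).
e_{199}(P',Q') = 144300869480262 + 147154602395500*t + 17286586962916*t^2.
Hence e(P,Q) = 88013700271791 + 119360961283974*t + 49989998313869*t^2 in F_{151363347375847^3}^*.

88013700271791 + 119360961283974*t + 49989998313869*t^2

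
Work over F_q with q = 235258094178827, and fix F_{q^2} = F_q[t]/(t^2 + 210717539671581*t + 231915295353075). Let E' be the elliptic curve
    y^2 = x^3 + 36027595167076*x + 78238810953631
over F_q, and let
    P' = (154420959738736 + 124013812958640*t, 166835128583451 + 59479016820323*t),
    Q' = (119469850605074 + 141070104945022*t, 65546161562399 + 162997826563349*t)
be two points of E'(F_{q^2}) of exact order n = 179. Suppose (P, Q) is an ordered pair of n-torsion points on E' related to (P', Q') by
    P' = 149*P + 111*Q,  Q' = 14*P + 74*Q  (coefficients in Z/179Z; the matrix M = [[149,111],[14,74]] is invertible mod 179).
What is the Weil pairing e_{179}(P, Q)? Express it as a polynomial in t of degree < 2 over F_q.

Under M = [[149,111],[14,74]] in GL_2(Z/179), e_{179}(P',Q') = e_{179}(P,Q)^(149*74-111*14 mod 179).
Hence e(P,Q) = e(P',Q')^{167} where 167 = 164^{-1} mod 179.
8-bit Miller (10110011) on E'/F_{235258094178827} with a'=36027595167076, b'=78238810953631: accumulate tangent/chord ratios at Q'+S and P'+S'.
e_{179}(P',Q') = 139016279137949 + 173311597110654*t.
e_{179}(P,Q) = (139016279137949 + 173311597110654*t)^{167} = 3445357631382 + 22211226485644*t.

3445357631382 + 22211226485644*t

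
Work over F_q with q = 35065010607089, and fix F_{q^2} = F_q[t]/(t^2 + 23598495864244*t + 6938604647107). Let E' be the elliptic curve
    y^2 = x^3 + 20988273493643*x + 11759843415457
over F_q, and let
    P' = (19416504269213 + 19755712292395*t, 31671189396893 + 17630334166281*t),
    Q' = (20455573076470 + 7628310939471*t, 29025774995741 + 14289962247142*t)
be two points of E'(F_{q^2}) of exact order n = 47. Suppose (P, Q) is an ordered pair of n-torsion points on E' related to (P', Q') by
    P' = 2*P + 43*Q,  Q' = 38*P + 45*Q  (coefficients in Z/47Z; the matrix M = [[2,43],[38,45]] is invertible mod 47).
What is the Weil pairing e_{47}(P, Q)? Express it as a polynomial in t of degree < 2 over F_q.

16819501933604 + 22649995433646*t

e_{47} is bilinear + alternating on E[47], so e_{47}(2*P + 43*Q, 38*P + 45*Q) = e_{47}(P,Q)^(2*45-43*38).
2*45 - 43*38 = -1544; reduced mod 47: det = 7, inverse 27.
Double-and-add over 101111: 6-1 doublings, 5-1 additions; each step l_{T,T}/v_{2T} or l_{T,P'}/v at Q'+S for random S.
Miller gives e_{47}(P',Q') = 7241645400888 + 33690040214082*t in F_{35065010607089^2}.
Finally e_{47}(P,Q) = 16819501933604 + 22649995433646*t.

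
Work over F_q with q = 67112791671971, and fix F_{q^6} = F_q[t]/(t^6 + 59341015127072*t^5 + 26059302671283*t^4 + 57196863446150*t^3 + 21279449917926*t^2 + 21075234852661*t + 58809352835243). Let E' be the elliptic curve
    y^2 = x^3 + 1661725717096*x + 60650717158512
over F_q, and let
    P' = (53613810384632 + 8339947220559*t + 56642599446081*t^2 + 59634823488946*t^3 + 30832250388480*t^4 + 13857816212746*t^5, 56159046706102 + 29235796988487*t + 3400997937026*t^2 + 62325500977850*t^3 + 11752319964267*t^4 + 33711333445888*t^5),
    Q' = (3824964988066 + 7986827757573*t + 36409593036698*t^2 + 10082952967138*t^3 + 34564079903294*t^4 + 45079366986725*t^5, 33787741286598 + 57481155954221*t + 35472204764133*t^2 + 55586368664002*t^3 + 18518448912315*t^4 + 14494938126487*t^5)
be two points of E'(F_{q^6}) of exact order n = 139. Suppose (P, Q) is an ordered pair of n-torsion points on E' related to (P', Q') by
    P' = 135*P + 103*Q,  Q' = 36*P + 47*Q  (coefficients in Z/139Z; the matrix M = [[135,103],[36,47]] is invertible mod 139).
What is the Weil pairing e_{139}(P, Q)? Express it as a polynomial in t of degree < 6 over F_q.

33928284816188 + 32497239582916*t + 55368294301040*t^2 + 49933158025908*t^3 + 57879637867834*t^4 + 14859395180530*t^5

Since e_{139}(P,P)=e_{139}(Q,Q)=1 and e_{139}(Q,P)=e_{139}(P,Q)^{-1}, expanding e_{139}(135*P + 103*Q,36*P + 47*Q) leaves e(P,Q)^det(M).
Inverting 135 mod 139: 104. Thus e_{139}(P,Q) = e(P',Q')^{104}.
Miller loop for e_{139} over F_{67112791671971^6}: bits of 139 = 10001011; 7 double steps + 3 add steps, l/v at each.
f_P(D_Q)/f_Q(D_P) = 38628911559095 + 22837494223811*t + 47522677837180*t^2 + 51069239534442*t^3 + 4405846817914*t^4 + 16835409895233*t^5.
Finally e_{139}(P,Q) = 33928284816188 + 32497239582916*t + 55368294301040*t^2 + 49933158025908*t^3 + 57879637867834*t^4 + 14859395180530*t^5.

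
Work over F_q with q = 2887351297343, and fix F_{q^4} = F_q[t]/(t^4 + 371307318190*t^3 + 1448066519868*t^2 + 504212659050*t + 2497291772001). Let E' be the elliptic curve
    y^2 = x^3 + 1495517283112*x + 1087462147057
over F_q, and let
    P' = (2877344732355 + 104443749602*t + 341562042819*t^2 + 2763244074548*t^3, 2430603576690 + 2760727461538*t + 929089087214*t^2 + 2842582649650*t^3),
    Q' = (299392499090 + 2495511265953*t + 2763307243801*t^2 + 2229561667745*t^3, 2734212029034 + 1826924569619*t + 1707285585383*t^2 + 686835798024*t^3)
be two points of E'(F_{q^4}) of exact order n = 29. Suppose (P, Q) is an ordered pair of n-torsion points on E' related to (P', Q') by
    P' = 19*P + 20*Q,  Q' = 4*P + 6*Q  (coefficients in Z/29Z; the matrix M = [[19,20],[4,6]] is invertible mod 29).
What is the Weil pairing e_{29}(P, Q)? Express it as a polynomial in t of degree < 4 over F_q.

Under M = [[19,20],[4,6]] in GL_2(Z/29), e_{29}(P',Q') = e_{29}(P,Q)^(19*6-20*4 mod 29).
det M = 19*6 - 20*4 = 34 = 5 (mod 29); 5^{-1} = 6 (mod 29).
Miller loop for e_{29} over F_{2887351297343^4}: bits of 29 = 11101; 4 double steps + 3 add steps, l/v at each.
Miller gives e_{29}(P',Q') = 634124632797 + 1439960048324*t + 165387900977*t^2 + 1376371920882*t^3 in F_{2887351297343^4}.
Raise to 6: e(P,Q) = 2673634465529 + 1611508240982*t + 2415005496127*t^2 + 164892778920*t^3 in mu_{29}.

2673634465529 + 1611508240982*t + 2415005496127*t^2 + 164892778920*t^3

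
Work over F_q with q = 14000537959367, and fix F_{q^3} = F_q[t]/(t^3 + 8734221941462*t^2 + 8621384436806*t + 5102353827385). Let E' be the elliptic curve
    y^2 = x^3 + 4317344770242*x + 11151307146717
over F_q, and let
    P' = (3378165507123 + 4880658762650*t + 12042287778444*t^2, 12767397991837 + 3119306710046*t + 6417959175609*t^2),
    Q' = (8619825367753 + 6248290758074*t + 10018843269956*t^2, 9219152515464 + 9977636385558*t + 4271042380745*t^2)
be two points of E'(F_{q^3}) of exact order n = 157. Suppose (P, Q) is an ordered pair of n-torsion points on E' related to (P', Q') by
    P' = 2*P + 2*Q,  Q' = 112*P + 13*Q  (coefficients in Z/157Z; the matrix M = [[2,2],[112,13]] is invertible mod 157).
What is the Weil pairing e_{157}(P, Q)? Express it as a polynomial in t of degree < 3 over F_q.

7489378245780 + 41957098880*t + 12682714999026*t^2

e_{157} is bilinear + alternating on E[157], so e_{157}(2*P + 2*Q, 112*P + 13*Q) = e_{157}(P,Q)^(2*13-2*112).
Inverting 116 mod 157: 134. Thus e_{157}(P,Q) = e(P',Q')^{134}.
Build f_{157,P'} and f_{157,Q'} via the 8-bit ladder of 157=10011101_2; evaluate at shifted divisors; quotient in F_{14000537959367^3}.
The quotient is 8760055421297 + 12816724330585*t + 13108494907628*t^2.
e_{157}(P,Q) = (8760055421297 + 12816724330585*t + 13108494907628*t^2)^{134} = 7489378245780 + 41957098880*t + 12682714999026*t^2.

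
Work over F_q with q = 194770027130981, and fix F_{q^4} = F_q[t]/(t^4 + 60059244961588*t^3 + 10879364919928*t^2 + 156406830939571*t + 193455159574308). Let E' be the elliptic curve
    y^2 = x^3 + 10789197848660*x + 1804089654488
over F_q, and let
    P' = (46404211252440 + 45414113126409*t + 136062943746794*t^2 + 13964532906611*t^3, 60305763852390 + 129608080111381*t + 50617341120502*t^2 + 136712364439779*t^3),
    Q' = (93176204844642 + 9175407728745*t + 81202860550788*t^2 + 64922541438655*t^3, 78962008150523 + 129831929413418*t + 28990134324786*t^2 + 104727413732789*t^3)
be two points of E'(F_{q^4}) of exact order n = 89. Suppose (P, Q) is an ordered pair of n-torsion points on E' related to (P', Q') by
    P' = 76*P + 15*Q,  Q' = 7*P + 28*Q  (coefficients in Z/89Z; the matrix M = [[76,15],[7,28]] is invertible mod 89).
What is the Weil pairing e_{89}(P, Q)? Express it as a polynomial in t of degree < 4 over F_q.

e_{89}(aP+bQ,cP+dQ) = e_{89}(P,Q)^(ad-bc); with (a,b,c,d)=(76,15,7,28) this gives the det-89 law.
So e_{89}(P,Q) = e_{89}(P',Q')^{63}, since 65*63 = 1 mod 89.
Run Miller on y^2=x^3+10789197848660*x+1804089654488 over F_{194770027130981}: ladder 1011001 (7 bits); e = f_P(D_Q)/f_Q(D_P).
So e_{89}(P',Q') = 93423508420576 + 81898448311492*t + 166305022440101*t^2 + 194073203134807*t^3.
(93423508420576 + 81898448311492*t + 166305022440101*t^2 + 194073203134807*t^3)^{63} mod (194770027130981,f) = 33599032845486 + 185246809414206*t + 34893076585528*t^2 + 93643631672733*t^3.

33599032845486 + 185246809414206*t + 34893076585528*t^2 + 93643631672733*t^3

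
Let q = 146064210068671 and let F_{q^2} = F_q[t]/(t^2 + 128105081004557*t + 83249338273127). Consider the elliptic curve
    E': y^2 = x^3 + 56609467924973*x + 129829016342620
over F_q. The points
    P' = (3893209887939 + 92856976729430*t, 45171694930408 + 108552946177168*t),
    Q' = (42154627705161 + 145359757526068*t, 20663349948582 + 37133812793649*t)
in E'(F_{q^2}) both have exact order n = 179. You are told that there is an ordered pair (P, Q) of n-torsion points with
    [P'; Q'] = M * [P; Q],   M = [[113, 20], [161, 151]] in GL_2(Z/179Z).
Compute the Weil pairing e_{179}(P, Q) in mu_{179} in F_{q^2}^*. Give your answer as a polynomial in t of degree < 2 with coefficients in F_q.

94142421493838 + 22165203255641*t

Alternating bilinearity on E[179] (values in mu_{179} in F_{146064210068671^2}) gives e(P',Q') = e(P,Q)^det(M).
det(M) mod 179 = 60; its inverse in (Z/179)^* is 3 (check: 60*3 mod 179 = 1).
Build f_{179,P'} and f_{179,Q'} via the 8-bit ladder of 179=10110011_2; evaluate at shifted divisors; quotient in F_{146064210068671^2}.
The quotient is 106342757998772 + 35363583184122*t.
e_{179}(P,Q) = (106342757998772 + 35363583184122*t)^{3} = 94142421493838 + 22165203255641*t.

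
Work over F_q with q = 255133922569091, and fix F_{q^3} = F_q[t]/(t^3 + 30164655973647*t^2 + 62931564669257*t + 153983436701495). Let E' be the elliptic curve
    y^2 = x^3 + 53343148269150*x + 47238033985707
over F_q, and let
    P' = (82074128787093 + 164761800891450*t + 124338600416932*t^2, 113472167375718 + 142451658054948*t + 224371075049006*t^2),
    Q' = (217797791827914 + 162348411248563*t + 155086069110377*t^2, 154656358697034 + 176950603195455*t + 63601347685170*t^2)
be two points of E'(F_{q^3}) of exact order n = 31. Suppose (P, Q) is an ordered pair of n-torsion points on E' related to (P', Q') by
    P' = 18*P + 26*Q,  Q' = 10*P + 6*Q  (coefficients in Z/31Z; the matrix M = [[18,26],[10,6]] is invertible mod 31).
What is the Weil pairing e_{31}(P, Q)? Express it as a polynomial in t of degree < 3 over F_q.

117618327935613 + 14759413772424*t + 18392265055774*t^2

Since e_{31}(P,P)=e_{31}(Q,Q)=1 and e_{31}(Q,P)=e_{31}(P,Q)^{-1}, expanding e_{31}(18*P + 26*Q,10*P + 6*Q) leaves e(P,Q)^det(M).
18*6 - 26*10 = -152; reduced mod 31: det = 3, inverse 21.
n = 31 = (11111)_2 (5 bits, wt 5); accumulate f_{31,P'}(Q'+S)/f_{31,P'}(S) along the 4-step ladder.
So e_{31}(P',Q') = 65653827124198 + 31066762433670*t + 125275849477202*t^2.
Raise to 21: e(P,Q) = 117618327935613 + 14759413772424*t + 18392265055774*t^2 in mu_{31}.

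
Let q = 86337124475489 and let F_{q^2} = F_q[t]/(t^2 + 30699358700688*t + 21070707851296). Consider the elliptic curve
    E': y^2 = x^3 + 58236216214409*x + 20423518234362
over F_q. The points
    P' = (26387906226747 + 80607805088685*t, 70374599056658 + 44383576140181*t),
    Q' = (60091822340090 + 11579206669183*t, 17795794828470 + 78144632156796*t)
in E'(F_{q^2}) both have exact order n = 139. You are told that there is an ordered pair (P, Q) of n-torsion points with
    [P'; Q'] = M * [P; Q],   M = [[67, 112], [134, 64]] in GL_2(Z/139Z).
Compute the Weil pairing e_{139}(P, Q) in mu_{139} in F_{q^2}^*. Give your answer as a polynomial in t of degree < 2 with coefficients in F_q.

Under M = [[67,112],[134,64]] in GL_2(Z/139), e_{139}(P',Q') = e_{139}(P,Q)^(67*64-112*134 mod 139).
Inverting 122 mod 139: 49. Thus e_{139}(P,Q) = e(P',Q')^{49}.
Miller loop for e_{139} over F_{86337124475489^2}: bits of 139 = 10001011; 7 double steps + 3 add steps, l/v at each.
So e_{139}(P',Q') = 31289715631858 + 23072354735858*t.
e_{139}(P,Q) = (31289715631858 + 23072354735858*t)^{49} = 31651113679501 + 71892139820078*t.

31651113679501 + 71892139820078*t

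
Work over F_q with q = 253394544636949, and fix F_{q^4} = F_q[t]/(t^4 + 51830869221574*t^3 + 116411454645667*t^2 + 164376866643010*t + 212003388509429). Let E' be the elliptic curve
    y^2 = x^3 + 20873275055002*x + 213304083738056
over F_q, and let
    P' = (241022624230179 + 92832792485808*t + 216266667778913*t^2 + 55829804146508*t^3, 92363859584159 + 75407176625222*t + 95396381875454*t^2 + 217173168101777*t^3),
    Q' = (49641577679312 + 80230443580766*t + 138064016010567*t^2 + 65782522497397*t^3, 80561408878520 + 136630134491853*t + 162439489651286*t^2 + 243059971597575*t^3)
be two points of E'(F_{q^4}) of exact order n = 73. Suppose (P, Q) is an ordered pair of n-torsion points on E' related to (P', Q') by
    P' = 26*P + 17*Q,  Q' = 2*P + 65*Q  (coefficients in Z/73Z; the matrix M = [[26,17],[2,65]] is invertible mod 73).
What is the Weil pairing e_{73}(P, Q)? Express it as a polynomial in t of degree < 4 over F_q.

224749125649197 + 4760814086809*t + 141930713514723*t^2 + 5050283851954*t^3

Alternating bilinearity on E[73] (values in mu_{73} in F_{253394544636949^4}) gives e(P',Q') = e(P,Q)^det(M).
26*65 - 17*2 = 1656; reduced mod 73: det = 50, inverse 19.
7-bit Miller (1001001) on E'/F_{253394544636949} with a'=20873275055002, b'=213304083738056: accumulate tangent/chord ratios at Q'+S and P'+S'.
f_P(D_Q)/f_Q(D_P) = 11884204525282 + 26366081182973*t + 208612047898760*t^2 + 42968857683768*t^3.
Finally e_{73}(P,Q) = 224749125649197 + 4760814086809*t + 141930713514723*t^2 + 5050283851954*t^3.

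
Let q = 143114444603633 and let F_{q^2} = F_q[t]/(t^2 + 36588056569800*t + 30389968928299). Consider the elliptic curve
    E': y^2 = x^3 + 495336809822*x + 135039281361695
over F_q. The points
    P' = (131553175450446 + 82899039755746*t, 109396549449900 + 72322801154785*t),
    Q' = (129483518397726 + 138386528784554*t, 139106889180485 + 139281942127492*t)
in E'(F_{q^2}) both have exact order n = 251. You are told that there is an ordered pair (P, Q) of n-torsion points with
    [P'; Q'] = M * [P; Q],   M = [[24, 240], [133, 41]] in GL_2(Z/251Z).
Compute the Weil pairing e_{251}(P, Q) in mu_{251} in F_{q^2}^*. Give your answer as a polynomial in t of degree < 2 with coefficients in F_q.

8755818304652 + 105667322269312*t

Alternating bilinearity on E[251] (values in mu_{251} in F_{143114444603633^2}) gives e(P',Q') = e(P,Q)^det(M).
24*41 - 240*133 = -30936; reduced mod 251: det = 188, inverse 247.
8-bit Miller (11111011) on E'/F_{143114444603633} with a'=495336809822, b'=135039281361695: accumulate tangent/chord ratios at Q'+S and P'+S'.
The quotient is 72620877938092 + 20967980953339*t.
e_{251}(P,Q) = (72620877938092 + 20967980953339*t)^{247} = 8755818304652 + 105667322269312*t.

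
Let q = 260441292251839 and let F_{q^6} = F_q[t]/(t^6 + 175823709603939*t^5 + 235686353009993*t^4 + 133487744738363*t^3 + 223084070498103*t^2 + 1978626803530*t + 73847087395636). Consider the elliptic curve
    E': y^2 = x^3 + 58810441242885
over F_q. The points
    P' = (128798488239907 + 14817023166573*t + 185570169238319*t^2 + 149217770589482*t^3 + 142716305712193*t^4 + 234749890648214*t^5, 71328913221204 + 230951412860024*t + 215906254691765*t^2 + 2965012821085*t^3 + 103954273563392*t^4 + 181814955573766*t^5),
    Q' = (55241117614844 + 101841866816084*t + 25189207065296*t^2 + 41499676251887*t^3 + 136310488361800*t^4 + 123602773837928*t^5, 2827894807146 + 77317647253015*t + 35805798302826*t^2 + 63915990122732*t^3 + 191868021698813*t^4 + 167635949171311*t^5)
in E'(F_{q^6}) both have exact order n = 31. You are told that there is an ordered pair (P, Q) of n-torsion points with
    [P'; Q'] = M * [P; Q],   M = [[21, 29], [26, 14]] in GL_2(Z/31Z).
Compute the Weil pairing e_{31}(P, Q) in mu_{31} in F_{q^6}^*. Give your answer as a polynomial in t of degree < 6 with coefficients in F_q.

e_{31} is bilinear + alternating on E[31], so e_{31}(21*P + 29*Q, 26*P + 14*Q) = e_{31}(P,Q)^(21*14-29*26).
Inverting 5 mod 31: 25. Thus e_{31}(P,Q) = e(P',Q')^{25}.
Miller loop for e_{31} over F_{260441292251839^6}: bits of 31 = 11111; 4 double steps + 4 add steps, l/v at each.
Miller gives e_{31}(P',Q') = 17222822153954 + 71372580832760*t + 195536930524103*t^2 + 216264405390156*t^3 + 225421466789577*t^4 + 208697464707096*t^5 in F_{260441292251839^6}.
Thus e_{31}(P,Q) = 232927398211117 + 32750291689970*t + 39240974389336*t^2 + 20961207154269*t^3 + 1368175231322*t^4 + 53737961630206*t^5.

232927398211117 + 32750291689970*t + 39240974389336*t^2 + 20961207154269*t^3 + 1368175231322*t^4 + 53737961630206*t^5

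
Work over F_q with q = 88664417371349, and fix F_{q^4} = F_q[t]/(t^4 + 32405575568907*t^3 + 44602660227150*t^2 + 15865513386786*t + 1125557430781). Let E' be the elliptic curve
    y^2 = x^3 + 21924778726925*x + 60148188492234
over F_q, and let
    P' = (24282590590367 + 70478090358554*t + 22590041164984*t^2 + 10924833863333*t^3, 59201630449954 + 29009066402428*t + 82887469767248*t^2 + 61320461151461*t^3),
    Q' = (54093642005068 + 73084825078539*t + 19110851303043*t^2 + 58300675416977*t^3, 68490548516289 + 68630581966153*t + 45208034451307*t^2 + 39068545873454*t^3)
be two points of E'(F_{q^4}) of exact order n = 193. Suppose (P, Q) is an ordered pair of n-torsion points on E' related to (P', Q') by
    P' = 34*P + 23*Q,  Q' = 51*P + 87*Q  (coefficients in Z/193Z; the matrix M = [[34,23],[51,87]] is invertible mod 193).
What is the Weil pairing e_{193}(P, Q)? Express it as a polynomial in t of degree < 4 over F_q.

17485059806398 + 39953867498544*t + 7213100245181*t^2 + 83342423862672*t^3

Since e_{193}(P,P)=e_{193}(Q,Q)=1 and e_{193}(Q,P)=e_{193}(P,Q)^{-1}, expanding e_{193}(34*P + 23*Q,51*P + 87*Q) leaves e(P,Q)^det(M).
34*87 - 23*51 = 1785; reduced mod 193: det = 48, inverse 189.
8-bit Miller (11000001) on E'/F_{88664417371349} with a'=21924778726925, b'=60148188492234: accumulate tangent/chord ratios at Q'+S and P'+S'.
Miller gives e_{193}(P',Q') = 11356833220101 + 83931602136718*t + 11837900209572*t^2 + 51192326412810*t^3 in F_{88664417371349^4}.
Thus e_{193}(P,Q) = 17485059806398 + 39953867498544*t + 7213100245181*t^2 + 83342423862672*t^3.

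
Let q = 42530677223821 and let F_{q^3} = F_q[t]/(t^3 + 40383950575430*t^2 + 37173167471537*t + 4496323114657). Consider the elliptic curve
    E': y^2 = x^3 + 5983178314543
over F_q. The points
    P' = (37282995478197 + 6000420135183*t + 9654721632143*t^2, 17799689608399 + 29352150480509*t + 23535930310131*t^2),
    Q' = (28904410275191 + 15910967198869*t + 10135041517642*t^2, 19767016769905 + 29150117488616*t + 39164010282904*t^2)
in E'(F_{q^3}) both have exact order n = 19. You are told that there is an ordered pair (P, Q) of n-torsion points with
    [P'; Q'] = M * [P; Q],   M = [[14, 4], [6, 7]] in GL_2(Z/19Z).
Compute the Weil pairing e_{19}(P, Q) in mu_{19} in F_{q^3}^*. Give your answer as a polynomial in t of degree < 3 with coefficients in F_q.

40204936524541 + 23799756636904*t + 20011032752085*t^2

Alternating bilinearity on E[19] (values in mu_{19} in F_{42530677223821^3}) gives e(P',Q') = e(P,Q)^det(M).
Hence e(P,Q) = e(P',Q')^{9} where 9 = 17^{-1} mod 19.
Run Miller on y^2=x^3+5983178314543 over F_{42530677223821}: ladder 10011 (5 bits); e = f_P(D_Q)/f_Q(D_P).
So e_{19}(P',Q') = 6811055763125 + 24035045140668*t + 3535441390098*t^2.
Raise to 9: e(P,Q) = 40204936524541 + 23799756636904*t + 20011032752085*t^2 in mu_{19}.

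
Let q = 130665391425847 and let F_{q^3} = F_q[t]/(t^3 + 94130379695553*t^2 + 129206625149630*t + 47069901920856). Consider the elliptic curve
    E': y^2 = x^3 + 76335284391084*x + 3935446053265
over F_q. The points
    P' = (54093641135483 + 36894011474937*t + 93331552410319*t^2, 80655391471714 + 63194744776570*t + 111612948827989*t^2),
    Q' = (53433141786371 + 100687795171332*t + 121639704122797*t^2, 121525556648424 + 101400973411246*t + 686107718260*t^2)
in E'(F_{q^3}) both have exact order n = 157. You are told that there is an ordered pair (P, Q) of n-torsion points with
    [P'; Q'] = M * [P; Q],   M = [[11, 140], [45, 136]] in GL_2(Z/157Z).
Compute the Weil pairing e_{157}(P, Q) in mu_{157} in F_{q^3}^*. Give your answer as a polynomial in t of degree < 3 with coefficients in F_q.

e_{157}(aP+bQ,cP+dQ) = e_{157}(P,Q)^(ad-bc); with (a,b,c,d)=(11,140,45,136) this gives the det-157 law.
det M = 11*136 - 140*45 = -4804 = 63 (mod 157); 63^{-1} = 5 (mod 157).
Miller loop for e_{157} over F_{130665391425847^3}: bits of 157 = 10011101; 7 double steps + 4 add steps, l/v at each.
e_{157}(P',Q') = 69754066265518 + 104611066763945*t + 69764919312703*t^2.
(69754066265518 + 104611066763945*t + 69764919312703*t^2)^{5} mod (130665391425847,f) = 34130997908236 + 50689167616357*t + 80829658322285*t^2.

34130997908236 + 50689167616357*t + 80829658322285*t^2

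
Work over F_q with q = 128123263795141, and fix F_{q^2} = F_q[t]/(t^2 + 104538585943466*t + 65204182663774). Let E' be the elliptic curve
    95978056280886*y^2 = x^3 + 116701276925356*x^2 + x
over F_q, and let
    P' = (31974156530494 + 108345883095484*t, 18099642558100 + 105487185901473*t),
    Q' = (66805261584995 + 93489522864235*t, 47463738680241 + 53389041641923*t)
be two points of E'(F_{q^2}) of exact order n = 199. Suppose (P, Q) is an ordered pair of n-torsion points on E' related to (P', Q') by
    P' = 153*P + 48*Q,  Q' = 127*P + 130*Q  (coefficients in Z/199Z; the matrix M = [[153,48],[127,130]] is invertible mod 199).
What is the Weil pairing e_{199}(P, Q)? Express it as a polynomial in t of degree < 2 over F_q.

Since e_{199}(P,P)=e_{199}(Q,Q)=1 and e_{199}(Q,P)=e_{199}(P,Q)^{-1}, expanding e_{199}(153*P + 48*Q,127*P + 130*Q) leaves e(P,Q)^det(M).
Inverting 63 mod 199: 139. Thus e_{199}(P,Q) = e(P',Q')^{139}.
Undo Montgomery via alpha=24187006977037, beta=38084480732375: (a',b')=(79595380726219,36769833457059) over F_{128123263795141}.
Build f_{199,P'} and f_{199,Q'} via the 8-bit ladder of 199=11000111_2; evaluate at shifted divisors; quotient in F_{128123263795141^2}.
f_P(D_Q)/f_Q(D_P) = 110365965374706 + 107770751627197*t.
e_{199}(P,Q) = (110365965374706 + 107770751627197*t)^{139} = 85301702889066 + 118825954836319*t.

85301702889066 + 118825954836319*t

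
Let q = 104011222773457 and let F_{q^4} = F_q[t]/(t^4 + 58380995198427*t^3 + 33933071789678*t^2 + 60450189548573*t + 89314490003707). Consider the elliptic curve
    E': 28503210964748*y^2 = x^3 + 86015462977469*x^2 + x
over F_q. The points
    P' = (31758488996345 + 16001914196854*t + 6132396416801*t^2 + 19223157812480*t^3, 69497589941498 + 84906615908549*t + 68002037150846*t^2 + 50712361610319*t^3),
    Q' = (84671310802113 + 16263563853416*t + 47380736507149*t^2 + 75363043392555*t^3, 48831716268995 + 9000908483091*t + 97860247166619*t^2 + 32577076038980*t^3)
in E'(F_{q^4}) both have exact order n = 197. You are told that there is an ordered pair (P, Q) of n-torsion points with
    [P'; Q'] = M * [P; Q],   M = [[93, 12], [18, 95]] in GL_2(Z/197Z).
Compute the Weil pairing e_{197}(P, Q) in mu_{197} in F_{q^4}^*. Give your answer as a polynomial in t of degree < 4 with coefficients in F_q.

73221373160453 + 71180947831010*t + 37583078111328*t^2 + 35138460324786*t^3

The 197-Weil pairing on E[197] over F_{104011222773457} is alternating-bilinear: e_{197}(P',Q') = e_{197}(P,Q)^det(M).
det(M) mod 197 = 148; its inverse in (Z/197)^* is 4 (check: 148*4 mod 197 = 1).
Set x_W=44615375024402*u+98323039761273, y_W=44615375024402*v; then E': y_W^2=x_W^3+101945878354823*x_W+100665933091367.
Run Miller on y^2=x^3+101945878354823*x+100665933091367 over F_{104011222773457}: ladder 11000101 (8 bits); e = f_P(D_Q)/f_Q(D_P).
f_P(D_Q)/f_Q(D_P) = 41401425179974 + 64600232647996*t + 89716519655174*t^2 + 72377164312915*t^3.
e_{197}(P,Q) = (41401425179974 + 64600232647996*t + 89716519655174*t^2 + 72377164312915*t^3)^{4} = 73221373160453 + 71180947831010*t + 37583078111328*t^2 + 35138460324786*t^3.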